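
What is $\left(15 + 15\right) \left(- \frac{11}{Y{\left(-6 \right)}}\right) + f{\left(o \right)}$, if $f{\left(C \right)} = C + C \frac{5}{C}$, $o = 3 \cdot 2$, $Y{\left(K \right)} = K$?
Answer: $66$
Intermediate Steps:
$o = 6$
$f{\left(C \right)} = 5 + C$ ($f{\left(C \right)} = C + 5 = 5 + C$)
$\left(15 + 15\right) \left(- \frac{11}{Y{\left(-6 \right)}}\right) + f{\left(o \right)} = \left(15 + 15\right) \left(- \frac{11}{-6}\right) + \left(5 + 6\right) = 30 \left(\left(-11\right) \left(- \frac{1}{6}\right)\right) + 11 = 30 \cdot \frac{11}{6} + 11 = 55 + 11 = 66$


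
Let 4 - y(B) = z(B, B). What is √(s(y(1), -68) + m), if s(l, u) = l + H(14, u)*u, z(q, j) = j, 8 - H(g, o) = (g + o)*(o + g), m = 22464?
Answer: 41*√131 ≈ 469.27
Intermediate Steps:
H(g, o) = 8 - (g + o)² (H(g, o) = 8 - (g + o)*(o + g) = 8 - (g + o)*(g + o) = 8 - (g + o)²)
y(B) = 4 - B
s(l, u) = l + u*(8 - (14 + u)²) (s(l, u) = l + (8 - (14 + u)²)*u = l + u*(8 - (14 + u)²))
√(s(y(1), -68) + m) = √(((4 - 1*1) - 1*(-68)*(-8 + (14 - 68)²)) + 22464) = √(((4 - 1) - 1*(-68)*(-8 + (-54)²)) + 22464) = √((3 - 1*(-68)*(-8 + 2916)) + 22464) = √((3 - 1*(-68)*2908) + 22464) = √((3 + 197744) + 22464) = √(197747 + 22464) = √220211 = 41*√131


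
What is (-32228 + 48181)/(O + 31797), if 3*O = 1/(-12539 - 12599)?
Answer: 1203079542/2397938957 ≈ 0.50171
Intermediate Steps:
O = -1/75414 (O = 1/(3*(-12539 - 12599)) = (⅓)/(-25138) = (⅓)*(-1/25138) = -1/75414 ≈ -1.3260e-5)
(-32228 + 48181)/(O + 31797) = (-32228 + 48181)/(-1/75414 + 31797) = 15953/(2397938957/75414) = 15953*(75414/2397938957) = 1203079542/2397938957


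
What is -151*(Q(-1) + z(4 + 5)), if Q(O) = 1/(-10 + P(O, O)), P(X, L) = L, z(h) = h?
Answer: -14798/11 ≈ -1345.3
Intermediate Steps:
Q(O) = 1/(-10 + O)
-151*(Q(-1) + z(4 + 5)) = -151*(1/(-10 - 1) + (4 + 5)) = -151*(1/(-11) + 9) = -151*(-1/11 + 9) = -151*98/11 = -14798/11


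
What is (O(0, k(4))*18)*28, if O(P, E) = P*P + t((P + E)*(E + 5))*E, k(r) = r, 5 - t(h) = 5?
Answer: 0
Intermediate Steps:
t(h) = 0 (t(h) = 5 - 1*5 = 5 - 5 = 0)
O(P, E) = P**2 (O(P, E) = P*P + 0*E = P**2 + 0 = P**2)
(O(0, k(4))*18)*28 = (0**2*18)*28 = (0*18)*28 = 0*28 = 0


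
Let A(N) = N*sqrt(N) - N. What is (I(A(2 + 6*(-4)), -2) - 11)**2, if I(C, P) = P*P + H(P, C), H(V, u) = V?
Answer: 81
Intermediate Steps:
A(N) = N**(3/2) - N
I(C, P) = P + P**2 (I(C, P) = P*P + P = P**2 + P = P + P**2)
(I(A(2 + 6*(-4)), -2) - 11)**2 = (-2*(1 - 2) - 11)**2 = (-2*(-1) - 11)**2 = (2 - 11)**2 = (-9)**2 = 81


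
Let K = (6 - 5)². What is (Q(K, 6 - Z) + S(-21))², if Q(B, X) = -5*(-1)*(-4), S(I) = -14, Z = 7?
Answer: 1156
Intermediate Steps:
K = 1 (K = 1² = 1)
Q(B, X) = -20 (Q(B, X) = 5*(-4) = -20)
(Q(K, 6 - Z) + S(-21))² = (-20 - 14)² = (-34)² = 1156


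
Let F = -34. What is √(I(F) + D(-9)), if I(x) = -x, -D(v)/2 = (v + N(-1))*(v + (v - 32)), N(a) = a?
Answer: I*√966 ≈ 31.081*I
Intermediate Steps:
D(v) = -2*(-1 + v)*(-32 + 2*v) (D(v) = -2*(v - 1)*(v + (v - 32)) = -2*(-1 + v)*(v + (-32 + v)) = -2*(-1 + v)*(-32 + 2*v))
√(I(F) + D(-9)) = √(-1*(-34) + (-64 - 4*(-9)² + 68*(-9))) = √(34 + (-64 - 4*81 - 612)) = √(34 + (-64 - 324 - 612)) = √(34 - 1000) = √(-966) = I*√966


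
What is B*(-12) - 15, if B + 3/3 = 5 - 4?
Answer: -15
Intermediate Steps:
B = 0 (B = -1 + (5 - 4) = -1 + 1 = 0)
B*(-12) - 15 = 0*(-12) - 15 = 0 - 15 = -15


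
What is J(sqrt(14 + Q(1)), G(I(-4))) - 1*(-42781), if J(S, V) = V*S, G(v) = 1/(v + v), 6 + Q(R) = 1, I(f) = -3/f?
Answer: 42783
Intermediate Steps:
Q(R) = -5 (Q(R) = -6 + 1 = -5)
G(v) = 1/(2*v)
J(S, V) = S*V
J(sqrt(14 + Q(1)), G(I(-4))) - 1*(-42781) = sqrt(14 - 5)*(1/(2*((-3/(-4))))) - 1*(-42781) = sqrt(9)*(1/(2*((-3*(-1/4))))) + 42781 = 3*(1/(2*(3/4))) + 42781 = 3*((1/2)*(4/3)) + 42781 = 3*(2/3) + 42781 = 2 + 42781 = 42783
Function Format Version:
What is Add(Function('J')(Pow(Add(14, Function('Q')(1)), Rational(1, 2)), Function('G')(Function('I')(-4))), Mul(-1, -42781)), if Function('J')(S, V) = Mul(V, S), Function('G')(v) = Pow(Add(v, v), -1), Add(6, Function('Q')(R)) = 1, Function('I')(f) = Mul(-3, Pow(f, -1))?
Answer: 42783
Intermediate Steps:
Function('Q')(R) = -5 (Function('Q')(R) = Add(-6, 1) = -5)
Function('G')(v) = Mul(Rational(1, 2), Pow(v, -1)) (Function('G')(v) = Pow(Mul(2, v), -1) = Mul(Rational(1, 2), Pow(v, -1)))
Function('J')(S, V) = Mul(S, V)
Add(Function('J')(Pow(Add(14, Function('Q')(1)), Rational(1, 2)), Function('G')(Function('I')(-4))), Mul(-1, -42781)) = Add(Mul(Pow(Add(14, -5), Rational(1, 2)), Mul(Rational(1, 2), Pow(Mul(-3, Pow(-4, -1)), -1))), Mul(-1, -42781)) = Add(Mul(Pow(9, Rational(1, 2)), Mul(Rational(1, 2), Pow(Mul(-3, Rational(-1, 4)), -1))), 42781) = Add(Mul(3, Mul(Rational(1, 2), Pow(Rational(3, 4), -1))), 42781) = Add(Mul(3, Mul(Rational(1, 2), Rational(4, 3))), 42781) = Add(Mul(3, Rational(2, 3)), 42781) = Add(2, 42781) = 42783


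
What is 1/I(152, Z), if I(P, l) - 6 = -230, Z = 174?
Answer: -1/224 ≈ -0.0044643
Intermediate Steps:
I(P, l) = -224 (I(P, l) = 6 - 230 = -224)
1/I(152, Z) = 1/(-224) = -1/224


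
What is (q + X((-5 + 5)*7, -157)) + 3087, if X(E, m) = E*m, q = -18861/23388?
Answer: 24059965/7796 ≈ 3086.2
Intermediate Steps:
q = -6287/7796 (q = -18861*1/23388 = -6287/7796 ≈ -0.80644)
(q + X((-5 + 5)*7, -157)) + 3087 = (-6287/7796 + ((-5 + 5)*7)*(-157)) + 3087 = (-6287/7796 + (0*7)*(-157)) + 3087 = (-6287/7796 + 0*(-157)) + 3087 = (-6287/7796 + 0) + 3087 = -6287/7796 + 3087 = 24059965/7796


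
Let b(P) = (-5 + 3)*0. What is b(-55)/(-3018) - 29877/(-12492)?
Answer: 9959/4164 ≈ 2.3917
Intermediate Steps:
b(P) = 0 (b(P) = -2*0 = 0)
b(-55)/(-3018) - 29877/(-12492) = 0/(-3018) - 29877/(-12492) = 0*(-1/3018) - 29877*(-1/12492) = 0 + 9959/4164 = 9959/4164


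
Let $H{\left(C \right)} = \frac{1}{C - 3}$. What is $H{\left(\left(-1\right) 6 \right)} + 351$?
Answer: $\frac{3158}{9} \approx 350.89$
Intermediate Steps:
$H{\left(C \right)} = \frac{1}{-3 + C}$
$H{\left(\left(-1\right) 6 \right)} + 351 = \frac{1}{-3 - 6} + 351 = \frac{1}{-9} + 351 = - \frac{1}{9} + 351 = \frac{3158}{9}$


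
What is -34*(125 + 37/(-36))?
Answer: -75871/18 ≈ -4215.1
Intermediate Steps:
-34*(125 + 37/(-36)) = -34*(125 + 37*(-1/36)) = -34*(125 - 37/36) = -34*4463/36 = -75871/18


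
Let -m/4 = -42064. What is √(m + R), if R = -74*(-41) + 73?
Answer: 239*√3 ≈ 413.96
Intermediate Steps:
m = 168256 (m = -4*(-42064) = 168256)
R = 3107 (R = 3034 + 73 = 3107)
√(m + R) = √(168256 + 3107) = √171363 = 239*√3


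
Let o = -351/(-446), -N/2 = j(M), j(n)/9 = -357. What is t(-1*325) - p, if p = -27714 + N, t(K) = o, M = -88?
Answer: 9494799/446 ≈ 21289.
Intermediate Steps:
j(n) = -3213 (j(n) = 9*(-357) = -3213)
N = 6426 (N = -2*(-3213) = 6426)
o = 351/446 (o = -351*(-1/446) = 351/446 ≈ 0.78700)
t(K) = 351/446
p = -21288 (p = -27714 + 6426 = -21288)
t(-1*325) - p = 351/446 - 1*(-21288) = 351/446 + 21288 = 9494799/446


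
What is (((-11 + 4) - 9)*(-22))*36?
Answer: 12672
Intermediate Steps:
(((-11 + 4) - 9)*(-22))*36 = ((-7 - 9)*(-22))*36 = -16*(-22)*36 = 352*36 = 12672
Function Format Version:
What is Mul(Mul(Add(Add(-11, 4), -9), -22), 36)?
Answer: 12672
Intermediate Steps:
Mul(Mul(Add(Add(-11, 4), -9), -22), 36) = Mul(Mul(Add(-7, -9), -22), 36) = Mul(Mul(-16, -22), 36) = Mul(352, 36) = 12672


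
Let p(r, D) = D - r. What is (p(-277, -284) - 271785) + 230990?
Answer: -40802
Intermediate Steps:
(p(-277, -284) - 271785) + 230990 = ((-284 - 1*(-277)) - 271785) + 230990 = ((-284 + 277) - 271785) + 230990 = (-7 - 271785) + 230990 = -271792 + 230990 = -40802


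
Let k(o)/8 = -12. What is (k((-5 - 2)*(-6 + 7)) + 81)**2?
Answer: 225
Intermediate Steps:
k(o) = -96 (k(o) = 8*(-12) = -96)
(k((-5 - 2)*(-6 + 7)) + 81)**2 = (-96 + 81)**2 = (-15)**2 = 225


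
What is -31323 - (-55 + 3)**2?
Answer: -34027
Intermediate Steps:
-31323 - (-55 + 3)**2 = -31323 - 1*(-52)**2 = -31323 - 1*2704 = -31323 - 2704 = -34027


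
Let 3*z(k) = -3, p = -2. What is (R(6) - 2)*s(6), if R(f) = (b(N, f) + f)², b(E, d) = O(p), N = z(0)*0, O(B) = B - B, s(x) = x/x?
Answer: 34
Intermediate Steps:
z(k) = -1 (z(k) = (⅓)*(-3) = -1)
s(x) = 1
O(B) = 0
N = 0 (N = -1*0 = 0)
b(E, d) = 0
R(f) = f² (R(f) = (0 + f)² = f²)
(R(6) - 2)*s(6) = (6² - 2)*1 = (36 - 2)*1 = 34*1 = 34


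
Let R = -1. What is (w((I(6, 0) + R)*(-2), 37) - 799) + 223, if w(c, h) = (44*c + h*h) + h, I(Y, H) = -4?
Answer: 1270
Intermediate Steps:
w(c, h) = h + h**2 + 44*c (w(c, h) = (44*c + h**2) + h = (h**2 + 44*c) + h = h + h**2 + 44*c)
(w((I(6, 0) + R)*(-2), 37) - 799) + 223 = ((37 + 37**2 + 44*((-4 - 1)*(-2))) - 799) + 223 = ((37 + 1369 + 44*(-5*(-2))) - 799) + 223 = ((37 + 1369 + 44*10) - 799) + 223 = ((37 + 1369 + 440) - 799) + 223 = (1846 - 799) + 223 = 1047 + 223 = 1270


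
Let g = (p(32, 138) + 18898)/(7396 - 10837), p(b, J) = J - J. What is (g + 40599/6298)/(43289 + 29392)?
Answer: 20681555/1575100331658 ≈ 1.3130e-5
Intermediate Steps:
p(b, J) = 0
g = -18898/3441 (g = (0 + 18898)/(7396 - 10837) = 18898/(-3441) = 18898*(-1/3441) = -18898/3441 ≈ -5.4920)
(g + 40599/6298)/(43289 + 29392) = (-18898/3441 + 40599/6298)/(43289 + 29392) = (-18898/3441 + 40599*(1/6298))/72681 = (-18898/3441 + 40599/6298)*(1/72681) = (20681555/21671418)*(1/72681) = 20681555/1575100331658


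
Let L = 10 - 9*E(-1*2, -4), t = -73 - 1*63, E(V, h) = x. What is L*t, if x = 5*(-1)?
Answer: -7480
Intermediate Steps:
x = -5
E(V, h) = -5
t = -136 (t = -73 - 63 = -136)
L = 55 (L = 10 - 9*(-5) = 10 + 45 = 55)
L*t = 55*(-136) = -7480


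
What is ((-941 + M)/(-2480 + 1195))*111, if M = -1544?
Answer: 55167/257 ≈ 214.66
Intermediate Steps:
((-941 + M)/(-2480 + 1195))*111 = ((-941 - 1544)/(-2480 + 1195))*111 = -2485/(-1285)*111 = -2485*(-1/1285)*111 = (497/257)*111 = 55167/257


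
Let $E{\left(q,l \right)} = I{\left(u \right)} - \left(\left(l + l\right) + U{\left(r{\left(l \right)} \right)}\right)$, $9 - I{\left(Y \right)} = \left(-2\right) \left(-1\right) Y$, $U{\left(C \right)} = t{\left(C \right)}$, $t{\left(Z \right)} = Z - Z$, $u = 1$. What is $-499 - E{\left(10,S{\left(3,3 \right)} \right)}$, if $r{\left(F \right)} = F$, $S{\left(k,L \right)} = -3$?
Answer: $-512$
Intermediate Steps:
$t{\left(Z \right)} = 0$
$U{\left(C \right)} = 0$
$I{\left(Y \right)} = 9 - 2 Y$ ($I{\left(Y \right)} = 9 - \left(-2\right) \left(-1\right) Y = 9 - 2 Y$)
$E{\left(q,l \right)} = 7 - 2 l$ ($E{\left(q,l \right)} = \left(9 - 2\right) - \left(\left(l + l\right) + 0\right) = \left(9 - 2\right) - \left(2 l + 0\right) = 7 - 2 l$)
$-499 - E{\left(10,S{\left(3,3 \right)} \right)} = -499 - \left(7 - -6\right) = -499 - \left(7 + 6\right) = -499 - 13 = -512$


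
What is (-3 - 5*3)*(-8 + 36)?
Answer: -504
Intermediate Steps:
(-3 - 5*3)*(-8 + 36) = (-3 - 15)*28 = -18*28 = -504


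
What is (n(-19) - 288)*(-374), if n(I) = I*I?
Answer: -27302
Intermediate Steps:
n(I) = I²
(n(-19) - 288)*(-374) = ((-19)² - 288)*(-374) = (361 - 288)*(-374) = 73*(-374) = -27302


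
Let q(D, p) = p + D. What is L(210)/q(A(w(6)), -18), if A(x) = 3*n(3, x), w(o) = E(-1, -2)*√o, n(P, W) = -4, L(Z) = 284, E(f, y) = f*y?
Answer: -142/15 ≈ -9.4667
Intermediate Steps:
w(o) = 2*√o (w(o) = (-1*(-2))*√o = 2*√o)
A(x) = -12 (A(x) = 3*(-4) = -12)
q(D, p) = D + p
L(210)/q(A(w(6)), -18) = 284/(-12 - 18) = 284/(-30) = 284*(-1/30) = -142/15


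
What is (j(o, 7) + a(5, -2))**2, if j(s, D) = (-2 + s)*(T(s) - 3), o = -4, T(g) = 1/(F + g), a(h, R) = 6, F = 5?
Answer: 324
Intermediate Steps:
T(g) = 1/(5 + g)
j(s, D) = (-3 + 1/(5 + s))*(-2 + s) (j(s, D) = (-2 + s)*(1/(5 + s) - 3) = (-2 + s)*(-3 + 1/(5 + s)) = (-3 + 1/(5 + s))*(-2 + s))
(j(o, 7) + a(5, -2))**2 = ((28 - 8*(-4) - 3*(-4)**2)/(5 - 4) + 6)**2 = ((28 + 32 - 3*16)/1 + 6)**2 = (1*(28 + 32 - 48) + 6)**2 = (1*12 + 6)**2 = (12 + 6)**2 = 18**2 = 324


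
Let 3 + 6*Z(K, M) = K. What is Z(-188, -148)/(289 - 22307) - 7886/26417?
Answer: -1036758041/3489897036 ≈ -0.29707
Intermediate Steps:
Z(K, M) = -½ + K/6
Z(-188, -148)/(289 - 22307) - 7886/26417 = (-½ + (⅙)*(-188))/(289 - 22307) - 7886/26417 = (-½ - 94/3)/(-22018) - 7886*1/26417 = -191/6*(-1/22018) - 7886/26417 = 191/132108 - 7886/26417 = -1036758041/3489897036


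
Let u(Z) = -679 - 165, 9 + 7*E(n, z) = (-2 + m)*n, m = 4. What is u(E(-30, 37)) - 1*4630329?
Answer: -4631173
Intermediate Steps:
E(n, z) = -9/7 + 2*n/7 (E(n, z) = -9/7 + ((-2 + 4)*n)/7 = -9/7 + (2*n)/7 = -9/7 + 2*n/7)
u(Z) = -844
u(E(-30, 37)) - 1*4630329 = -844 - 1*4630329 = -844 - 4630329 = -4631173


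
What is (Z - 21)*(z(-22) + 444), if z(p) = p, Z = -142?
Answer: -68786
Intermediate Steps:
(Z - 21)*(z(-22) + 444) = (-142 - 21)*(-22 + 444) = -163*422 = -68786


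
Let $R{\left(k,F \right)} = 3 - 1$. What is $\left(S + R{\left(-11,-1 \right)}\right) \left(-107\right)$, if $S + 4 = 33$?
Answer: $-3317$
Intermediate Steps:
$S = 29$ ($S = -4 + 33 = 29$)
$R{\left(k,F \right)} = 2$ ($R{\left(k,F \right)} = 3 - 1 = 2$)
$\left(S + R{\left(-11,-1 \right)}\right) \left(-107\right) = \left(29 + 2\right) \left(-107\right) = 31 \left(-107\right) = -3317$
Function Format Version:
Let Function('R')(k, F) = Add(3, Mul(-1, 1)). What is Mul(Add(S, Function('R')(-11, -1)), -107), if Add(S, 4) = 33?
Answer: -3317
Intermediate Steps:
S = 29 (S = Add(-4, 33) = 29)
Function('R')(k, F) = 2 (Function('R')(k, F) = Add(3, -1) = 2)
Mul(Add(S, Function('R')(-11, -1)), -107) = Mul(Add(29, 2), -107) = Mul(31, -107) = -3317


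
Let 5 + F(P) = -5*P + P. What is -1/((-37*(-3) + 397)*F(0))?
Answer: 1/2540 ≈ 0.00039370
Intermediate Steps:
F(P) = -5 - 4*P (F(P) = -5 + (-5*P + P) = -5 - 4*P)
-1/((-37*(-3) + 397)*F(0)) = -1/((-37*(-3) + 397)*(-5 - 4*0)) = -1/((111 + 397)*(-5 + 0)) = -1/(508*(-5)) = -(-1)/(508*5) = -1*(-1/2540) = 1/2540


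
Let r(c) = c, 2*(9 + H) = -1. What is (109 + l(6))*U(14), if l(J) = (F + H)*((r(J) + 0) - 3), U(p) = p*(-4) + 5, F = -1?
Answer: -7905/2 ≈ -3952.5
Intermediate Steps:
H = -19/2 (H = -9 + (½)*(-1) = -9 - ½ = -19/2 ≈ -9.5000)
U(p) = 5 - 4*p (U(p) = -4*p + 5 = 5 - 4*p)
l(J) = 63/2 - 21*J/2 (l(J) = (-1 - 19/2)*((J + 0) - 3) = -21*(J - 3)/2 = -21*(-3 + J)/2 = 63/2 - 21*J/2)
(109 + l(6))*U(14) = (109 + (63/2 - 21/2*6))*(5 - 4*14) = (109 + (63/2 - 63))*(5 - 56) = (109 - 63/2)*(-51) = (155/2)*(-51) = -7905/2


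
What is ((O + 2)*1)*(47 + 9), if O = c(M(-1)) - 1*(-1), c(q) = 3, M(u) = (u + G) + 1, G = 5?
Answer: 336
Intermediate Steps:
M(u) = 6 + u (M(u) = (u + 5) + 1 = (5 + u) + 1 = 6 + u)
O = 4 (O = 3 - 1*(-1) = 3 + 1 = 4)
((O + 2)*1)*(47 + 9) = ((4 + 2)*1)*(47 + 9) = (6*1)*56 = 6*56 = 336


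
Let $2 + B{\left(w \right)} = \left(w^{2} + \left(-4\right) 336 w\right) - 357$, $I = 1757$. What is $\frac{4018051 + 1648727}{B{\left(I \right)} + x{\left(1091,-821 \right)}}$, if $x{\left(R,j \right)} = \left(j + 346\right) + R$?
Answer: $\frac{944463}{120983} \approx 7.8066$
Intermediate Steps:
$B{\left(w \right)} = -359 + w^{2} - 1344 w$ ($B{\left(w \right)} = -2 - \left(357 - w^{2} - \left(-4\right) 336 w\right) = -2 - \left(357 - w^{2} + 1344 w\right) = -359 + w^{2} - 1344 w$)
$x{\left(R,j \right)} = 346 + R + j$ ($x{\left(R,j \right)} = \left(346 + j\right) + R = 346 + R + j$)
$\frac{4018051 + 1648727}{B{\left(I \right)} + x{\left(1091,-821 \right)}} = \frac{4018051 + 1648727}{\left(-359 + 1757^{2} - 2361408\right) + \left(346 + 1091 - 821\right)} = \frac{5666778}{\left(-359 + 3087049 - 2361408\right) + 616} = \frac{5666778}{725282 + 616} = \frac{5666778}{725898} = 5666778 \cdot \frac{1}{725898} = \frac{944463}{120983}$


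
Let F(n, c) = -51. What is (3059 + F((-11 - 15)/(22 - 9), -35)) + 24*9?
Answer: 3224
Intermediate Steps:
(3059 + F((-11 - 15)/(22 - 9), -35)) + 24*9 = (3059 - 51) + 24*9 = 3008 + 216 = 3224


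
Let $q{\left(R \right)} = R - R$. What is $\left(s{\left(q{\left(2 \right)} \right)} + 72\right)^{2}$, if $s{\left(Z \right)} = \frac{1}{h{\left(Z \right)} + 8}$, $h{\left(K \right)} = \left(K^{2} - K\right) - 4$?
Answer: $\frac{83521}{16} \approx 5220.1$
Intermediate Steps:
$q{\left(R \right)} = 0$
$h{\left(K \right)} = -4 + K^{2} - K$
$s{\left(Z \right)} = \frac{1}{4 + Z^{2} - Z}$ ($s{\left(Z \right)} = \frac{1}{\left(-4 + Z^{2} - Z\right) + 8} = \frac{1}{4 + Z^{2} - Z}$)
$\left(s{\left(q{\left(2 \right)} \right)} + 72\right)^{2} = \left(\frac{1}{4 + 0^{2} - 0} + 72\right)^{2} = \left(\frac{1}{4 + 0 + 0} + 72\right)^{2} = \left(\frac{1}{4} + 72\right)^{2} = \left(\frac{289}{4}\right)^{2} = \frac{83521}{16}$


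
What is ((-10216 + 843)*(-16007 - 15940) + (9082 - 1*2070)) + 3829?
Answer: 299450072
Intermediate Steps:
((-10216 + 843)*(-16007 - 15940) + (9082 - 1*2070)) + 3829 = (-9373*(-31947) + (9082 - 2070)) + 3829 = (299439231 + 7012) + 3829 = 299446243 + 3829 = 299450072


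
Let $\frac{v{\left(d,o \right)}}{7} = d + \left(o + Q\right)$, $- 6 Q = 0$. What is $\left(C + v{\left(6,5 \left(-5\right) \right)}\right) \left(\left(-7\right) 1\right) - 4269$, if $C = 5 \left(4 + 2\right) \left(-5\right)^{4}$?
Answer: $-134588$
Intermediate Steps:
$Q = 0$ ($Q = \left(- \frac{1}{6}\right) 0 = 0$)
$v{\left(d,o \right)} = 7 d + 7 o$ ($v{\left(d,o \right)} = 7 \left(d + \left(o + 0\right)\right) = 7 \left(d + o\right) = 7 d + 7 o$)
$C = 18750$ ($C = 5 \cdot 6 \cdot 625 = 30 \cdot 625 = 18750$)
$\left(C + v{\left(6,5 \left(-5\right) \right)}\right) \left(\left(-7\right) 1\right) - 4269 = \left(18750 + \left(7 \cdot 6 + 7 \cdot 5 \left(-5\right)\right)\right) \left(\left(-7\right) 1\right) - 4269 = \left(18750 + \left(42 + 7 \left(-25\right)\right)\right) \left(-7\right) - 4269 = \left(18750 + \left(42 - 175\right)\right) \left(-7\right) - 4269 = \left(18750 - 133\right) \left(-7\right) - 4269 = 18617 \left(-7\right) - 4269 = -130319 - 4269 = -134588$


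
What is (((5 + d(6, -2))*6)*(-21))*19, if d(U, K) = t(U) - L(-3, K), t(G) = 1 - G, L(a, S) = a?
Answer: -7182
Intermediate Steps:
d(U, K) = 4 - U (d(U, K) = (1 - U) - 1*(-3) = (1 - U) + 3 = 4 - U)
(((5 + d(6, -2))*6)*(-21))*19 = (((5 + (4 - 1*6))*6)*(-21))*19 = (((5 + (4 - 6))*6)*(-21))*19 = (((5 - 2)*6)*(-21))*19 = ((3*6)*(-21))*19 = (18*(-21))*19 = -378*19 = -7182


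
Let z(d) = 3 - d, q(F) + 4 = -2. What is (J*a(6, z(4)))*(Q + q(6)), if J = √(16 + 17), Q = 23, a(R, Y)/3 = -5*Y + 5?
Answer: 510*√33 ≈ 2929.7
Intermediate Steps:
q(F) = -6 (q(F) = -4 - 2 = -6)
a(R, Y) = 15 - 15*Y (a(R, Y) = 3*(-5*Y + 5) = 3*(5 - 5*Y) = 15 - 15*Y)
J = √33 ≈ 5.7446
(J*a(6, z(4)))*(Q + q(6)) = (√33*(15 - 15*(3 - 1*4)))*(23 - 6) = (√33*(15 - 15*(3 - 4)))*17 = (√33*(15 - 15*(-1)))*17 = (√33*(15 + 15))*17 = (√33*30)*17 = (30*√33)*17 = 510*√33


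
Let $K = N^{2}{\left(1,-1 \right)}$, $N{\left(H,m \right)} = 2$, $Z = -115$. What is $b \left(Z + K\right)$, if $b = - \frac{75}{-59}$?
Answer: $- \frac{8325}{59} \approx -141.1$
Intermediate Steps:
$K = 4$ ($K = 2^{2} = 4$)
$b = \frac{75}{59}$ ($b = \left(-75\right) \left(- \frac{1}{59}\right) = \frac{75}{59} \approx 1.2712$)
$b \left(Z + K\right) = \frac{75 \left(-115 + 4\right)}{59} = \frac{75}{59} \left(-111\right) = - \frac{8325}{59}$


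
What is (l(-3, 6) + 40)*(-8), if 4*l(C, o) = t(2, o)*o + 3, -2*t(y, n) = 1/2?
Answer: -323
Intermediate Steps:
t(y, n) = -¼ (t(y, n) = -½/2 = -½*½ = -¼)
l(C, o) = ¾ - o/16 (l(C, o) = (-o/4 + 3)/4 = (3 - o/4)/4 = ¾ - o/16)
(l(-3, 6) + 40)*(-8) = ((¾ - 1/16*6) + 40)*(-8) = ((¾ - 3/8) + 40)*(-8) = (3/8 + 40)*(-8) = (323/8)*(-8) = -323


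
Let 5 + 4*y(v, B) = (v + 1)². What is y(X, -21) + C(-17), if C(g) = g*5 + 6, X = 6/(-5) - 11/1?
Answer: -4889/100 ≈ -48.890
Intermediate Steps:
X = -61/5 (X = 6*(-⅕) - 11*1 = -6/5 - 11 = -61/5 ≈ -12.200)
C(g) = 6 + 5*g (C(g) = 5*g + 6 = 6 + 5*g)
y(v, B) = -5/4 + (1 + v)²/4 (y(v, B) = -5/4 + (v + 1)²/4 = -5/4 + (1 + v)²/4)
y(X, -21) + C(-17) = (-5/4 + (1 - 61/5)²/4) + (6 + 5*(-17)) = (-5/4 + (-56/5)²/4) + (6 - 85) = (-5/4 + (¼)*(3136/25)) - 79 = (-5/4 + 784/25) - 79 = 3011/100 - 79 = -4889/100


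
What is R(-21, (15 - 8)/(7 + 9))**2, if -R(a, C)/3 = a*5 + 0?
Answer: 99225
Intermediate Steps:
R(a, C) = -15*a (R(a, C) = -3*(a*5 + 0) = -3*(5*a + 0) = -15*a)
R(-21, (15 - 8)/(7 + 9))**2 = (-15*(-21))**2 = 315**2 = 99225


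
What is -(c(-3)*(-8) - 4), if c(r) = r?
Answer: -20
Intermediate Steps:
-(c(-3)*(-8) - 4) = -(-3*(-8) - 4) = -(24 - 4) = -1*20 = -20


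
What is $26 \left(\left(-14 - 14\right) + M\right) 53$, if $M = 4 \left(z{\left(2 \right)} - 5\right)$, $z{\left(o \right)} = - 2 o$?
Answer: $-88192$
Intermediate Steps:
$M = -36$ ($M = 4 \left(\left(-2\right) 2 - 5\right) = 4 \left(-4 - 5\right) = 4 \left(-9\right) = -36$)
$26 \left(\left(-14 - 14\right) + M\right) 53 = 26 \left(\left(-14 - 14\right) - 36\right) 53 = 26 \left(-28 - 36\right) 53 = 26 \left(-64\right) 53 = \left(-1664\right) 53 = -88192$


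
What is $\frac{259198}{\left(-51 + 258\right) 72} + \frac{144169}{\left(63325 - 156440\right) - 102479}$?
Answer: $\frac{4045739903}{242927748} \approx 16.654$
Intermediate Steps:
$\frac{259198}{\left(-51 + 258\right) 72} + \frac{144169}{\left(63325 - 156440\right) - 102479} = \frac{259198}{207 \cdot 72} + \frac{144169}{-93115 - 102479} = \frac{259198}{14904} + \frac{144169}{-195594} = 259198 \cdot \frac{1}{14904} + 144169 \left(- \frac{1}{195594}\right) = \frac{129599}{7452} - \frac{144169}{195594} = \frac{4045739903}{242927748}$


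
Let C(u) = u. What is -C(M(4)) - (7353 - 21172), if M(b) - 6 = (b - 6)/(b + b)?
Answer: 55253/4 ≈ 13813.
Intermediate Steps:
M(b) = 6 + (-6 + b)/(2*b) (M(b) = 6 + (b - 6)/(b + b) = 6 + (-6 + b)/((2*b)) = 6 + (-6 + b)*(1/(2*b)) = 6 + (-6 + b)/(2*b))
-C(M(4)) - (7353 - 21172) = -(13/2 - 3/4) - (7353 - 21172) = -(13/2 - 3*¼) - 1*(-13819) = -(13/2 - ¾) + 13819 = -1*23/4 + 13819 = -23/4 + 13819 = 55253/4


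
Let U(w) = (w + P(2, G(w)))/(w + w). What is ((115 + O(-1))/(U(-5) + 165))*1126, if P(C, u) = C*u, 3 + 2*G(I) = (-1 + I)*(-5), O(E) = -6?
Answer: 306835/407 ≈ 753.89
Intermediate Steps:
G(I) = 1 - 5*I/2 (G(I) = -3/2 + ((-1 + I)*(-5))/2 = -3/2 + (5 - 5*I)/2 = -3/2 + (5/2 - 5*I/2) = 1 - 5*I/2)
U(w) = (2 - 4*w)/(2*w) (U(w) = (w + 2*(1 - 5*w/2))/(w + w) = (w + (2 - 5*w))/((2*w)) = (2 - 4*w)*(1/(2*w)) = (2 - 4*w)/(2*w))
((115 + O(-1))/(U(-5) + 165))*1126 = ((115 - 6)/((-2 + 1/(-5)) + 165))*1126 = (109/((-2 - 1/5) + 165))*1126 = (109/(-11/5 + 165))*1126 = (109/(814/5))*1126 = (109*(5/814))*1126 = (545/814)*1126 = 306835/407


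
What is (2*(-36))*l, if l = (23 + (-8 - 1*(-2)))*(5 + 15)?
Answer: -24480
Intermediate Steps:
l = 340 (l = (23 + (-8 + 2))*20 = (23 - 6)*20 = 17*20 = 340)
(2*(-36))*l = (2*(-36))*340 = -72*340 = -24480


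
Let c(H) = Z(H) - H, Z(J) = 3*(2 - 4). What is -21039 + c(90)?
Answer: -21135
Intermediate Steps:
Z(J) = -6 (Z(J) = 3*(-2) = -6)
c(H) = -6 - H
-21039 + c(90) = -21039 + (-6 - 1*90) = -21039 + (-6 - 90) = -21039 - 96 = -21135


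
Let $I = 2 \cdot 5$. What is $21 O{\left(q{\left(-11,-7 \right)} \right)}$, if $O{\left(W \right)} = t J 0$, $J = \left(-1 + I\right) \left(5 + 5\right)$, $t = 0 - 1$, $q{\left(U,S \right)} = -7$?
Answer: $0$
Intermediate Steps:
$I = 10$
$t = -1$
$J = 90$ ($J = \left(-1 + 10\right) \left(5 + 5\right) = 9 \cdot 10 = 90$)
$O{\left(W \right)} = 0$ ($O{\left(W \right)} = \left(-1\right) 90 \cdot 0 = \left(-90\right) 0 = 0$)
$21 O{\left(q{\left(-11,-7 \right)} \right)} = 21 \cdot 0 = 0$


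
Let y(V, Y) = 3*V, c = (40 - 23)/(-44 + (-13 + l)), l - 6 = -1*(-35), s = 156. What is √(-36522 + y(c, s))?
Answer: I*√584403/4 ≈ 191.12*I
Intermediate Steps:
l = 41 (l = 6 - 1*(-35) = 6 + 35 = 41)
c = -17/16 (c = (40 - 23)/(-44 + (-13 + 41)) = 17/(-44 + 28) = 17/(-16) = 17*(-1/16) = -17/16 ≈ -1.0625)
√(-36522 + y(c, s)) = √(-36522 + 3*(-17/16)) = √(-36522 - 51/16) = √(-584403/16) = I*√584403/4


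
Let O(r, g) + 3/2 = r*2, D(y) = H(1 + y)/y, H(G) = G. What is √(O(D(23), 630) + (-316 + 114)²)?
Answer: √86342506/46 ≈ 202.00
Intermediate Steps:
D(y) = (1 + y)/y
O(r, g) = -3/2 + 2*r (O(r, g) = -3/2 + r*2 = -3/2 + 2*r)
√(O(D(23), 630) + (-316 + 114)²) = √((-3/2 + 2*((1 + 23)/23)) + (-316 + 114)²) = √((-3/2 + 2*((1/23)*24)) + (-202)²) = √((-3/2 + 2*(24/23)) + 40804) = √((-3/2 + 48/23) + 40804) = √(27/46 + 40804) = √(1877011/46) = √86342506/46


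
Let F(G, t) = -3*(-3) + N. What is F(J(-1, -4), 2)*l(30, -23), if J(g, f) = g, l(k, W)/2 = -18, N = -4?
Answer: -180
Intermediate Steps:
l(k, W) = -36 (l(k, W) = 2*(-18) = -36)
F(G, t) = 5 (F(G, t) = -3*(-3) - 4 = 9 - 4 = 5)
F(J(-1, -4), 2)*l(30, -23) = 5*(-36) = -180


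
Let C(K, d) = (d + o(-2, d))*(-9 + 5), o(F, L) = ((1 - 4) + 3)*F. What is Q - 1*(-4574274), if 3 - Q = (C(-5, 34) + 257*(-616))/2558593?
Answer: 11703713270709/2558593 ≈ 4.5743e+6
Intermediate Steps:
o(F, L) = 0 (o(F, L) = (-3 + 3)*F = 0*F = 0)
C(K, d) = -4*d (C(K, d) = (d + 0)*(-9 + 5) = d*(-4) = -4*d)
Q = 7834227/2558593 (Q = 3 - (-4*34 + 257*(-616))/2558593 = 3 - (-136 - 158312)/2558593 = 3 - (-158448)/2558593 = 3 - 1*(-158448/2558593) = 3 + 158448/2558593 = 7834227/2558593 ≈ 3.0619)
Q - 1*(-4574274) = 7834227/2558593 - 1*(-4574274) = 7834227/2558593 + 4574274 = 11703713270709/2558593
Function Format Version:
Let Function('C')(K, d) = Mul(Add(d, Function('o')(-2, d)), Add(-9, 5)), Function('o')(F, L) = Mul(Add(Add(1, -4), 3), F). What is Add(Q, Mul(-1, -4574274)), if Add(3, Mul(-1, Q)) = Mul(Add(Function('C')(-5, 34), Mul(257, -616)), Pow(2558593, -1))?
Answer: Rational(11703713270709, 2558593) ≈ 4.5743e+6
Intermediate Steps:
Function('o')(F, L) = 0 (Function('o')(F, L) = Mul(Add(-3, 3), F) = Mul(0, F) = 0)
Function('C')(K, d) = Mul(-4, d) (Function('C')(K, d) = Mul(Add(d, 0), Add(-9, 5)) = Mul(d, -4) = Mul(-4, d))
Q = Rational(7834227, 2558593) (Q = Add(3, Mul(-1, Mul(Add(Mul(-4, 34), Mul(257, -616)), Pow(2558593, -1)))) = Add(3, Mul(-1, Mul(Add(-136, -158312), Rational(1, 2558593)))) = Add(3, Mul(-1, Mul(-158448, Rational(1, 2558593)))) = Add(3, Mul(-1, Rational(-158448, 2558593))) = Add(3, Rational(158448, 2558593)) = Rational(7834227, 2558593) ≈ 3.0619)
Add(Q, Mul(-1, -4574274)) = Add(Rational(7834227, 2558593), Mul(-1, -4574274)) = Add(Rational(7834227, 2558593), 4574274) = Rational(11703713270709, 2558593)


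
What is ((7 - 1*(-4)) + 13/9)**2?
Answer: 12544/81 ≈ 154.86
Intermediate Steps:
((7 - 1*(-4)) + 13/9)**2 = ((7 + 4) + 13*(1/9))**2 = (11 + 13/9)**2 = (112/9)**2 = 12544/81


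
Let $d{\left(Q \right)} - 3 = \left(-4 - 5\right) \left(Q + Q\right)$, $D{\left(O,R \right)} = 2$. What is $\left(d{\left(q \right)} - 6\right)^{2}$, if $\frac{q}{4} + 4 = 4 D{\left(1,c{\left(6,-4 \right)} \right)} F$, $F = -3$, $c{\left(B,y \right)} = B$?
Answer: $4052169$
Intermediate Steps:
$q = -112$ ($q = -16 + 4 \cdot 4 \cdot 2 \left(-3\right) = -16 + 4 \cdot 8 \left(-3\right) = -16 + 4 \left(-24\right) = -16 - 96 = -112$)
$d{\left(Q \right)} = 3 - 18 Q$ ($d{\left(Q \right)} = 3 + \left(-4 - 5\right) \left(Q + Q\right) = 3 - 9 \cdot 2 Q = 3 - 18 Q$)
$\left(d{\left(q \right)} - 6\right)^{2} = \left(\left(3 - -2016\right) - 6\right)^{2} = \left(\left(3 + 2016\right) - 6\right)^{2} = \left(2019 - 6\right)^{2} = 2013^{2} = 4052169$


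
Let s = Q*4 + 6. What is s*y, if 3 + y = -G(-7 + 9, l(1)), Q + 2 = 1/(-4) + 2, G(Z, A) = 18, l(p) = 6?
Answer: -105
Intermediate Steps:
Q = -¼ (Q = -2 + (1/(-4) + 2) = -2 + (-¼ + 2) = -2 + 7/4 = -¼ ≈ -0.25000)
s = 5 (s = -¼*4 + 6 = -1 + 6 = 5)
y = -21 (y = -3 - 1*18 = -3 - 18 = -21)
s*y = 5*(-21) = -105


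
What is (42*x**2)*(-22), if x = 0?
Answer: 0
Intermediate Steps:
(42*x**2)*(-22) = (42*0**2)*(-22) = (42*0)*(-22) = 0*(-22) = 0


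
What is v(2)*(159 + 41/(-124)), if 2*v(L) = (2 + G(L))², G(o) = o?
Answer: 39350/31 ≈ 1269.4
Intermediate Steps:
v(L) = (2 + L)²/2
v(2)*(159 + 41/(-124)) = ((2 + 2)²/2)*(159 + 41/(-124)) = ((½)*4²)*(159 + 41*(-1/124)) = ((½)*16)*(159 - 41/124) = 8*(19675/124) = 39350/31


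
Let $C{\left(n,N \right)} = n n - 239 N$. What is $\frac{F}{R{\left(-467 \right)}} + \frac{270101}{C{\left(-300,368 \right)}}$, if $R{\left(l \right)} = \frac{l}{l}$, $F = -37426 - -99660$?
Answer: $\frac{127725333}{2048} \approx 62366.0$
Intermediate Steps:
$F = 62234$ ($F = -37426 + 99660 = 62234$)
$C{\left(n,N \right)} = n^{2} - 239 N$
$R{\left(l \right)} = 1$
$\frac{F}{R{\left(-467 \right)}} + \frac{270101}{C{\left(-300,368 \right)}} = \frac{62234}{1} + \frac{270101}{\left(-300\right)^{2} - 87952} = 62234 \cdot 1 + \frac{270101}{90000 - 87952} = 62234 + \frac{270101}{2048} = \frac{127725333}{2048}$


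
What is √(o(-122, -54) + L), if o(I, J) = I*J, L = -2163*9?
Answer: 9*I*√159 ≈ 113.49*I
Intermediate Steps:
L = -19467
√(o(-122, -54) + L) = √(-122*(-54) - 19467) = √(6588 - 19467) = √(-12879) = 9*I*√159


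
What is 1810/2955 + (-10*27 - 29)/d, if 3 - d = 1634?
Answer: 767131/963921 ≈ 0.79584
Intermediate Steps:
d = -1631 (d = 3 - 1*1634 = 3 - 1634 = -1631)
1810/2955 + (-10*27 - 29)/d = 1810/2955 + (-10*27 - 29)/(-1631) = 1810*(1/2955) + (-270 - 29)*(-1/1631) = 362/591 - 299*(-1/1631) = 362/591 + 299/1631 = 767131/963921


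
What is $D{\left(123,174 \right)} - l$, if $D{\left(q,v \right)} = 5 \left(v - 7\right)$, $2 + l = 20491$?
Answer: $-19654$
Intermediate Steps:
$l = 20489$ ($l = -2 + 20491 = 20489$)
$D{\left(q,v \right)} = -35 + 5 v$ ($D{\left(q,v \right)} = 5 \left(-7 + v\right) = -35 + 5 v$)
$D{\left(123,174 \right)} - l = \left(-35 + 5 \cdot 174\right) - 20489 = \left(-35 + 870\right) - 20489 = 835 - 20489 = -19654$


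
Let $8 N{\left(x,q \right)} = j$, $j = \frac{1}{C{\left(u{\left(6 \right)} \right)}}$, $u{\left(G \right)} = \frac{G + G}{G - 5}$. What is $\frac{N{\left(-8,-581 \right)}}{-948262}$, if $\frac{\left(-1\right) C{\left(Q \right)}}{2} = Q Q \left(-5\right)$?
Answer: $- \frac{1}{10923978240} \approx -9.1542 \cdot 10^{-11}$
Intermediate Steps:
$u{\left(G \right)} = \frac{2 G}{-5 + G}$
$C{\left(Q \right)} = 10 Q^{2}$ ($C{\left(Q \right)} = - 2 Q Q \left(-5\right) = - 2 Q^{2} \left(-5\right) = - 2 \left(- 5 Q^{2}\right) = 10 Q^{2}$)
$j = \frac{1}{1440}$ ($j = \frac{1}{10 \left(2 \cdot 6 \frac{1}{-5 + 6}\right)^{2}} = \frac{1}{10 \left(2 \cdot 6 \cdot 1^{-1}\right)^{2}} = \frac{1}{10 \left(2 \cdot 6 \cdot 1\right)^{2}} = \frac{1}{10 \cdot 12^{2}} = \frac{1}{10 \cdot 144} = \frac{1}{1440} \approx 0.00069444$)
$N{\left(x,q \right)} = \frac{1}{11520}$ ($N{\left(x,q \right)} = \frac{1}{8} \cdot \frac{1}{1440} = \frac{1}{11520}$)
$\frac{N{\left(-8,-581 \right)}}{-948262} = \frac{1}{11520 \left(-948262\right)} = \frac{1}{11520} \left(- \frac{1}{948262}\right) = - \frac{1}{10923978240}$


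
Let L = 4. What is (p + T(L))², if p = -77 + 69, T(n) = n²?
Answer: 64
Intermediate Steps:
p = -8
(p + T(L))² = (-8 + 4²)² = (-8 + 16)² = 8² = 64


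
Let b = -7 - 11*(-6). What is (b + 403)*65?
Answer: 30030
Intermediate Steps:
b = 59 (b = -7 + 66 = 59)
(b + 403)*65 = (59 + 403)*65 = 462*65 = 30030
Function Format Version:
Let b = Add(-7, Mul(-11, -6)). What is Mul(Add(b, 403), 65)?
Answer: 30030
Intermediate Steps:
b = 59 (b = Add(-7, 66) = 59)
Mul(Add(b, 403), 65) = Mul(Add(59, 403), 65) = Mul(462, 65) = 30030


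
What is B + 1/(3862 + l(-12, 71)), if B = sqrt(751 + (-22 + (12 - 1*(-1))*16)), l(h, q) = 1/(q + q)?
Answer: 142/548405 + sqrt(937) ≈ 30.611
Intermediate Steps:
l(h, q) = 1/(2*q)
B = sqrt(937) (B = sqrt(751 + (-22 + (12 + 1)*16)) = sqrt(751 + (-22 + 13*16)) = sqrt(751 + (-22 + 208)) = sqrt(751 + 186) = sqrt(937) ≈ 30.610)
B + 1/(3862 + l(-12, 71)) = sqrt(937) + 1/(3862 + (1/2)/71) = sqrt(937) + 1/(3862 + (1/2)*(1/71)) = sqrt(937) + 1/(3862 + 1/142) = sqrt(937) + 1/(548405/142) = sqrt(937) + 142/548405 = 142/548405 + sqrt(937)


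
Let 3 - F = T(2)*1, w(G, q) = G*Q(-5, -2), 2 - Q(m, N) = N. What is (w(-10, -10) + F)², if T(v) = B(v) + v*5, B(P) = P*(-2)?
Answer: 1849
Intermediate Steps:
Q(m, N) = 2 - N
w(G, q) = 4*G (w(G, q) = G*(2 - 1*(-2)) = G*(2 + 2) = G*4 = 4*G)
B(P) = -2*P
T(v) = 3*v (T(v) = -2*v + v*5 = -2*v + 5*v = 3*v)
F = -3 (F = 3 - 3*2 = 3 - 6 = -3)
(w(-10, -10) + F)² = (4*(-10) - 3)² = (-40 - 3)² = (-43)² = 1849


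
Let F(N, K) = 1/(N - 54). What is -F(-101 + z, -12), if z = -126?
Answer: 1/281 ≈ 0.0035587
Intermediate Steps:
F(N, K) = 1/(-54 + N)
-F(-101 + z, -12) = -1/(-54 + (-101 - 126)) = -1/(-54 - 227) = -1/(-281) = -1*(-1/281) = 1/281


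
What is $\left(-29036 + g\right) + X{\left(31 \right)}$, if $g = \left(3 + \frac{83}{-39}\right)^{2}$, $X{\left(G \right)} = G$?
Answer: $- \frac{44115449}{1521} \approx -29004.0$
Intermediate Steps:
$g = \frac{1156}{1521}$ ($g = \left(3 + 83 \left(- \frac{1}{39}\right)\right)^{2} = \left(3 - \frac{83}{39}\right)^{2} = \left(\frac{34}{39}\right)^{2} = \frac{1156}{1521} \approx 0.76003$)
$\left(-29036 + g\right) + X{\left(31 \right)} = \left(-29036 + \frac{1156}{1521}\right) + 31 = - \frac{44162600}{1521} + 31 = - \frac{44115449}{1521}$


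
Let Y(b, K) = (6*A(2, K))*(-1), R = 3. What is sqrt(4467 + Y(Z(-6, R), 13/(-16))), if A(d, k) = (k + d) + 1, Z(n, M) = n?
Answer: 3*sqrt(7918)/4 ≈ 66.737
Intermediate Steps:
A(d, k) = 1 + d + k (A(d, k) = (d + k) + 1 = 1 + d + k)
Y(b, K) = -18 - 6*K (Y(b, K) = (6*(1 + 2 + K))*(-1) = (6*(3 + K))*(-1) = (18 + 6*K)*(-1) = -18 - 6*K)
sqrt(4467 + Y(Z(-6, R), 13/(-16))) = sqrt(4467 + (-18 - 78/(-16))) = sqrt(4467 + (-18 - 78*(-1)/16)) = sqrt(4467 + (-18 - 6*(-13/16))) = sqrt(4467 + (-18 + 39/8)) = sqrt(4467 - 105/8) = sqrt(35631/8) = 3*sqrt(7918)/4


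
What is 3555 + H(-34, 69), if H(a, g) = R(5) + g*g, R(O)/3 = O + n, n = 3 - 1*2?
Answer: 8334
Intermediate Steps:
n = 1 (n = 3 - 2 = 1)
R(O) = 3 + 3*O (R(O) = 3*(O + 1) = 3*(1 + O) = 3 + 3*O)
H(a, g) = 18 + g² (H(a, g) = (3 + 3*5) + g*g = (3 + 15) + g² = 18 + g²)
3555 + H(-34, 69) = 3555 + (18 + 69²) = 3555 + (18 + 4761) = 3555 + 4779 = 8334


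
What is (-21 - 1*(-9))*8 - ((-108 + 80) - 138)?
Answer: 70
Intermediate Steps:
(-21 - 1*(-9))*8 - ((-108 + 80) - 138) = (-21 + 9)*8 - (-28 - 138) = -12*8 - 1*(-166) = -96 + 166 = 70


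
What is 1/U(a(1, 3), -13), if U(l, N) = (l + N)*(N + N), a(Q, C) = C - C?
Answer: 1/338 ≈ 0.0029586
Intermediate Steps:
a(Q, C) = 0
U(l, N) = 2*N*(N + l) (U(l, N) = (N + l)*(2*N) = 2*N*(N + l))
1/U(a(1, 3), -13) = 1/(2*(-13)*(-13 + 0)) = 1/(2*(-13)*(-13)) = 1/338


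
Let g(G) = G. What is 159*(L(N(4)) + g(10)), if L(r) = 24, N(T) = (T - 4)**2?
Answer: 5406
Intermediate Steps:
N(T) = (-4 + T)**2
159*(L(N(4)) + g(10)) = 159*(24 + 10) = 159*34 = 5406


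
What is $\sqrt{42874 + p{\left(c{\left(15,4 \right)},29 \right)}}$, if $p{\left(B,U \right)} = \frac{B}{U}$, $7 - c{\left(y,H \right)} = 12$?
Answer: $\frac{3 \sqrt{4006321}}{29} \approx 207.06$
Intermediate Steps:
$c{\left(y,H \right)} = -5$ ($c{\left(y,H \right)} = 7 - 12 = -5$)
$\sqrt{42874 + p{\left(c{\left(15,4 \right)},29 \right)}} = \sqrt{42874 - \frac{5}{29}} = \sqrt{\frac{1243341}{29}} = \frac{3 \sqrt{4006321}}{29}$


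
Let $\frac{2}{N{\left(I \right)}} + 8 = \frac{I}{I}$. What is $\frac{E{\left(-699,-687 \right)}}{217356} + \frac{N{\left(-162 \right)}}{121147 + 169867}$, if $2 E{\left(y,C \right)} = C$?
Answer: $- \frac{233392625}{147591824296} \approx -0.0015813$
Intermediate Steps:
$N{\left(I \right)} = - \frac{2}{7}$ ($N{\left(I \right)} = \frac{2}{-8 + \frac{I}{I}} = \frac{2}{-8 + 1} = \frac{2}{-7} = 2 \left(- \frac{1}{7}\right) = - \frac{2}{7}$)
$E{\left(y,C \right)} = \frac{C}{2}$
$\frac{E{\left(-699,-687 \right)}}{217356} + \frac{N{\left(-162 \right)}}{121147 + 169867} = \frac{\frac{1}{2} \left(-687\right)}{217356} - \frac{2}{7 \left(121147 + 169867\right)} = \left(- \frac{687}{2}\right) \frac{1}{217356} - \frac{2}{7 \cdot 291014} = - \frac{229}{144904} - \frac{1}{1018549} = - \frac{233392625}{147591824296}$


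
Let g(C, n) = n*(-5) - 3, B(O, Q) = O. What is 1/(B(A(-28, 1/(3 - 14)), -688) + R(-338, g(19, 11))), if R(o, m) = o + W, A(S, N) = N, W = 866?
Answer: 11/5807 ≈ 0.0018943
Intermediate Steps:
g(C, n) = -3 - 5*n (g(C, n) = -5*n - 3 = -3 - 5*n)
R(o, m) = 866 + o (R(o, m) = o + 866 = 866 + o)
1/(B(A(-28, 1/(3 - 14)), -688) + R(-338, g(19, 11))) = 1/(1/(3 - 14) + (866 - 338)) = 1/(1/(-11) + 528) = 1/(-1/11 + 528) = 1/(5807/11) = 11/5807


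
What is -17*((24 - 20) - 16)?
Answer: 204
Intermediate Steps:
-17*((24 - 20) - 16) = -17*(4 - 16) = -17*(-12) = 204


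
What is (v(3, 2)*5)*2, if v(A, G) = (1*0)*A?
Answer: 0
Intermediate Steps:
v(A, G) = 0 (v(A, G) = 0*A = 0)
(v(3, 2)*5)*2 = (0*5)*2 = 0*2 = 0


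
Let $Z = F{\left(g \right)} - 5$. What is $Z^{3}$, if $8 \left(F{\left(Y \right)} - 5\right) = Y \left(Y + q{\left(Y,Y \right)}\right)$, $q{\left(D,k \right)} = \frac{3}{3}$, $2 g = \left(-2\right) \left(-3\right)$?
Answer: $\frac{27}{8} \approx 3.375$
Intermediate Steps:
$g = 3$ ($g = \frac{\left(-2\right) \left(-3\right)}{2} = \frac{1}{2} \cdot 6 = 3$)
$q{\left(D,k \right)} = 1$ ($q{\left(D,k \right)} = 3 \cdot \frac{1}{3} = 1$)
$F{\left(Y \right)} = 5 + \frac{Y \left(1 + Y\right)}{8}$ ($F{\left(Y \right)} = 5 + \frac{Y \left(Y + 1\right)}{8} = 5 + \frac{Y \left(1 + Y\right)}{8}$)
$Z = \frac{3}{2}$ ($Z = \left(5 + \frac{1}{8} \cdot 3 + \frac{3^{2}}{8}\right) - 5 = \left(5 + \frac{3}{8} + \frac{1}{8} \cdot 9\right) - 5 = \left(5 + \frac{3}{8} + \frac{9}{8}\right) - 5 = \frac{13}{2} - 5 = \frac{3}{2} \approx 1.5$)
$Z^{3} = \left(\frac{3}{2}\right)^{3} = \frac{27}{8}$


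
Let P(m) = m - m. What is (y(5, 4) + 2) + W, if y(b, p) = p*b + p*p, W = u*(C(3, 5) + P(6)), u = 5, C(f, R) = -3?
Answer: 23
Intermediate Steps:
P(m) = 0
W = -15 (W = 5*(-3 + 0) = 5*(-3) = -15)
y(b, p) = p**2 + b*p (y(b, p) = b*p + p**2 = p**2 + b*p)
(y(5, 4) + 2) + W = (4*(5 + 4) + 2) - 15 = (4*9 + 2) - 15 = (36 + 2) - 15 = 38 - 15 = 23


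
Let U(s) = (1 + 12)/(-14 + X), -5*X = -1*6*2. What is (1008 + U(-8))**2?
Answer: 3410443201/3364 ≈ 1.0138e+6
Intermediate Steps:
X = 12/5 (X = -(-1*6)*2/5 = -(-6)*2/5 = -1/5*(-12) = 12/5 ≈ 2.4000)
U(s) = -65/58 (U(s) = (1 + 12)/(-14 + 12/5) = 13/(-58/5) = 13*(-5/58) = -65/58)
(1008 + U(-8))**2 = (1008 - 65/58)**2 = (58399/58)**2 = 3410443201/3364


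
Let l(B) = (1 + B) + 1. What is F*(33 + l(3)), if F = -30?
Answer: -1140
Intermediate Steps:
l(B) = 2 + B
F*(33 + l(3)) = -30*(33 + (2 + 3)) = -30*(33 + 5) = -30*38 = -1140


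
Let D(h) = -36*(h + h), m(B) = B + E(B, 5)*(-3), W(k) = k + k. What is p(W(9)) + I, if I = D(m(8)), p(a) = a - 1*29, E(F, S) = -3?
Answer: -1235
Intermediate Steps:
W(k) = 2*k
p(a) = -29 + a (p(a) = a - 29 = -29 + a)
m(B) = 9 + B (m(B) = B - 3*(-3) = B + 9 = 9 + B)
D(h) = -72*h
I = -1224 (I = -72*(9 + 8) = -72*17 = -1224)
p(W(9)) + I = (-29 + 2*9) - 1224 = (-29 + 18) - 1224 = -11 - 1224 = -1235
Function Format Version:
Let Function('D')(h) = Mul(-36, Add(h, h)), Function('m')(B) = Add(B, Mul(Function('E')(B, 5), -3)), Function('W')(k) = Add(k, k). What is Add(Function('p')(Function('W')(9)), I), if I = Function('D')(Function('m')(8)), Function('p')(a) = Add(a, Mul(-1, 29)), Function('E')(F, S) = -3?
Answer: -1235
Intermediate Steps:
Function('W')(k) = Mul(2, k)
Function('p')(a) = Add(-29, a) (Function('p')(a) = Add(a, -29) = Add(-29, a))
Function('m')(B) = Add(9, B) (Function('m')(B) = Add(B, Mul(-3, -3)) = Add(B, 9) = Add(9, B))
Function('D')(h) = Mul(-72, h) (Function('D')(h) = Mul(-36, Mul(2, h)) = Mul(-72, h))
I = -1224 (I = Mul(-72, Add(9, 8)) = Mul(-72, 17) = -1224)
Add(Function('p')(Function('W')(9)), I) = Add(Add(-29, Mul(2, 9)), -1224) = Add(Add(-29, 18), -1224) = Add(-11, -1224) = -1235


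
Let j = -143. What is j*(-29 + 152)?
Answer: -17589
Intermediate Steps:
j*(-29 + 152) = -143*(-29 + 152) = -143*123 = -17589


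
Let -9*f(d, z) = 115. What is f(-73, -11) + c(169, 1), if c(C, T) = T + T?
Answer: -97/9 ≈ -10.778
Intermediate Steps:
c(C, T) = 2*T
f(d, z) = -115/9 (f(d, z) = -1/9*115 = -115/9)
f(-73, -11) + c(169, 1) = -115/9 + 2*1 = -115/9 + 2 = -97/9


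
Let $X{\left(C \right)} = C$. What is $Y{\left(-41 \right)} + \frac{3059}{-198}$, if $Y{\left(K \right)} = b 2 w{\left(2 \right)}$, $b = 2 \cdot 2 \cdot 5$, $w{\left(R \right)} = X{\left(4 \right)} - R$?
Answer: $\frac{12781}{198} \approx 64.551$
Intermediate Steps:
$w{\left(R \right)} = 4 - R$
$b = 20$ ($b = 4 \cdot 5 = 20$)
$Y{\left(K \right)} = 80$ ($Y{\left(K \right)} = 20 \cdot 2 \left(4 - 2\right) = 40 \left(4 - 2\right) = 40 \cdot 2 = 80$)
$Y{\left(-41 \right)} + \frac{3059}{-198} = 80 + \frac{3059}{-198} = 80 + 3059 \left(- \frac{1}{198}\right) = 80 - \frac{3059}{198} = \frac{12781}{198}$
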